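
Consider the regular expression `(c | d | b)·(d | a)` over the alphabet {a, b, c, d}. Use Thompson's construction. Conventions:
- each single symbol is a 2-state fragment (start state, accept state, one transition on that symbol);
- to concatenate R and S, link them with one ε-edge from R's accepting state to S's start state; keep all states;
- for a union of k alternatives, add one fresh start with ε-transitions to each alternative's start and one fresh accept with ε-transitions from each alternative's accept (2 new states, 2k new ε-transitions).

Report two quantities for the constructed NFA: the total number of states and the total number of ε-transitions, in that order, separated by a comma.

Recursing over subexpressions:
Each of the 5 symbol leaves contributes 2 states and 0 ε-transitions.
  c | d | b — 8 states, 6 ε-transitions
  d | a — 6 states, 4 ε-transitions
  (c | d | b)·(d | a) — 14 states, 11 ε-transitions

14, 11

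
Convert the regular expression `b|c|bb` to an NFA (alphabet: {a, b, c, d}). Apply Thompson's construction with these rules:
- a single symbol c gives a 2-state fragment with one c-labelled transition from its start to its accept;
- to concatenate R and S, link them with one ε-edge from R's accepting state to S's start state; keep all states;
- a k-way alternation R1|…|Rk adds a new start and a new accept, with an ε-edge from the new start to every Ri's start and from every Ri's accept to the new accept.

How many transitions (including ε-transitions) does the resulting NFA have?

By structural recursion:
Each of the 4 symbol leaves contributes 1 transition (1 symbol, 0 ε).
  bb — 3 transitions (2 symbol, 1 ε)
  b|c|bb — 11 transitions (4 symbol, 7 ε)

11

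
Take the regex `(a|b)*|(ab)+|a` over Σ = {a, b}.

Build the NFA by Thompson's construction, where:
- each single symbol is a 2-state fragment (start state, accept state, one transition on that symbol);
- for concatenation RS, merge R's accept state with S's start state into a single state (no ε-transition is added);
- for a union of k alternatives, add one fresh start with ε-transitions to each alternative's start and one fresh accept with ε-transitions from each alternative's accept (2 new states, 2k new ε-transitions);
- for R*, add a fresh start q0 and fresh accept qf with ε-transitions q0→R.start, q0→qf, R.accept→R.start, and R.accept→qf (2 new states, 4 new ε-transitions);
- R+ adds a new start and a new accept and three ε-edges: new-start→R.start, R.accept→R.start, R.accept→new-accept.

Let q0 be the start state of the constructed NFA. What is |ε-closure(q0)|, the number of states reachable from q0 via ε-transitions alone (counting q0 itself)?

Work bottom-up. For each fragment F, track |ε-closure(F.start)| and whether F's accept lies in that closure (i.e. whether F accepts ε). A single-symbol fragment has closure size 1 and does not accept ε.
  a|b : |closure| = 1 + 1 + 1 = 3 (the new accept is not ε-reachable since no branch accepts ε)
  (a|b)* : the star's fresh start ε-reaches both the body's start and the fresh accept: |closure| = 2 + 3 = 5
  ab : |closure| equals the left operand's closure size = 1 (its accept is not ε-reachable, so the closure stops there)
  (ab)+ : new start ε-reaches only the body's start; the new accept needs a symbol first: |closure| = 1 + 1 = 2
  (a|b)*|(ab)+|a : |closure| = 1 (new start) + (5 + 2 + 1) + 1 (new accept, since some branch ε-reaches its own accept) = 10

10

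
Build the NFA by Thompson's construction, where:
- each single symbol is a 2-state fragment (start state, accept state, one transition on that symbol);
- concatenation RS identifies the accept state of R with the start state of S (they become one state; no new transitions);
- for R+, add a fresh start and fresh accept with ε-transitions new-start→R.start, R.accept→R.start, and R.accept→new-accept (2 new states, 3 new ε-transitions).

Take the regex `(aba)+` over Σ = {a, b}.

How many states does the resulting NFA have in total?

Building bottom-up:
Each of the 3 symbol leaves contributes a 2-state fragment.
  aba — 4 states
  (aba)+ — 6 states

6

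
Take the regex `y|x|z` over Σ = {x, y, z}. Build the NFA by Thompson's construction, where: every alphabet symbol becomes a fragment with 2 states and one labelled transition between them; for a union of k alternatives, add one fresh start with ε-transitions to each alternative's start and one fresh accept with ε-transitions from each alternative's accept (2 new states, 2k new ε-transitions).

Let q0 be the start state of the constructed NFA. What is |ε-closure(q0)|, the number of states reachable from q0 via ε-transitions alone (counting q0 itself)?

4

Compute the ε-closure size of each fragment's start state recursively; a symbol fragment's start has no outgoing ε-edge, so its closure is just itself (size 1).
  y|x|z — new start ε-reaches every alternative's start; none of them accept ε, so the new accept is not reached: |closure| = 1 + 1 + 1 + 1 = 4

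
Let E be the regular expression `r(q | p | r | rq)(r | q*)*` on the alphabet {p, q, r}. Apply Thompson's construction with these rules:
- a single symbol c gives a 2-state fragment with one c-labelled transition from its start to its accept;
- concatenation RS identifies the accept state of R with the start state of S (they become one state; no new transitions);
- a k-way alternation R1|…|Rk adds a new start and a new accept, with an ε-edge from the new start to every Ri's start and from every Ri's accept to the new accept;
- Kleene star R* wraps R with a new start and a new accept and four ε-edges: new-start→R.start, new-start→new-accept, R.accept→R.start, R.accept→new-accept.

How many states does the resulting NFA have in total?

Per subexpression:
Each of the 8 symbol leaves contributes a 2-state fragment.
  rq → 3 states
  q | p | r | rq → 11 states
  q* → 4 states
  r | q* → 8 states
  (r | q*)* → 10 states
  r(q | p | r | rq)(r | q*)* → 21 states

21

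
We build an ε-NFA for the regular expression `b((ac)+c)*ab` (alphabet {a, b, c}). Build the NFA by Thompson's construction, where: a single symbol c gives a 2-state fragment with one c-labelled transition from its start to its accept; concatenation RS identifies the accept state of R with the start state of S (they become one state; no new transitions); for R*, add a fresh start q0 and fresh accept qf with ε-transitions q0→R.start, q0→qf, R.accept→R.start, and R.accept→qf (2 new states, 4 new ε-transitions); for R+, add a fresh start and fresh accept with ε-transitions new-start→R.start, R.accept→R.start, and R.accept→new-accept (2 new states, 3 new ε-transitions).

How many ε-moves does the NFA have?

7

Bottom-up over the parse tree:
Each of the 6 symbol leaves contributes 0 ε-transitions.
  ac : 0 ε-transitions
  (ac)+ : 3 ε-transitions
  (ac)+c : 3 ε-transitions
  ((ac)+c)* : 7 ε-transitions
  b((ac)+c)*ab : 7 ε-transitions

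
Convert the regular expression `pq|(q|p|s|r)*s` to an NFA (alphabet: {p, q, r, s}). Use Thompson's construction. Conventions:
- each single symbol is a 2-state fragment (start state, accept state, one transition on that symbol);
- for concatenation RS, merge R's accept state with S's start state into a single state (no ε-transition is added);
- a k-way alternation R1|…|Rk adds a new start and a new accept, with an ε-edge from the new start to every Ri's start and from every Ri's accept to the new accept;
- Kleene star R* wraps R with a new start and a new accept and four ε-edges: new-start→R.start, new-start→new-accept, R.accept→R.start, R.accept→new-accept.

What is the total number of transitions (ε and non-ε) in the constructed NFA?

Per subexpression:
Each of the 7 symbol leaves contributes 1 transition (1 symbol, 0 ε).
  pq : 2 transitions (2 symbol, 0 ε)
  q|p|s|r : 12 transitions (4 symbol, 8 ε)
  (q|p|s|r)* : 16 transitions (4 symbol, 12 ε)
  (q|p|s|r)*s : 17 transitions (5 symbol, 12 ε)
  pq|(q|p|s|r)*s : 23 transitions (7 symbol, 16 ε)

23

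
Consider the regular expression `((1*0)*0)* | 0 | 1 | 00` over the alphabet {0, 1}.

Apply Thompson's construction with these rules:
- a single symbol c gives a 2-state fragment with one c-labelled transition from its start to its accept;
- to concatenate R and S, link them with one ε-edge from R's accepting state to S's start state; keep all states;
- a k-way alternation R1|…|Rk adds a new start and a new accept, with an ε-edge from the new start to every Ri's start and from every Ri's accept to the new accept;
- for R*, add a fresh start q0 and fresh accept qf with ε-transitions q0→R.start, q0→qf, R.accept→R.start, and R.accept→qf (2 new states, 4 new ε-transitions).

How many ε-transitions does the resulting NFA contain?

Recursing over subexpressions:
Each of the 7 symbol leaves contributes 0 ε-transitions.
  1* — 4 ε-transitions
  1*0 — 5 ε-transitions
  (1*0)* — 9 ε-transitions
  (1*0)*0 — 10 ε-transitions
  ((1*0)*0)* — 14 ε-transitions
  00 — 1 ε-transition
  ((1*0)*0)* | 0 | 1 | 00 — 23 ε-transitions

23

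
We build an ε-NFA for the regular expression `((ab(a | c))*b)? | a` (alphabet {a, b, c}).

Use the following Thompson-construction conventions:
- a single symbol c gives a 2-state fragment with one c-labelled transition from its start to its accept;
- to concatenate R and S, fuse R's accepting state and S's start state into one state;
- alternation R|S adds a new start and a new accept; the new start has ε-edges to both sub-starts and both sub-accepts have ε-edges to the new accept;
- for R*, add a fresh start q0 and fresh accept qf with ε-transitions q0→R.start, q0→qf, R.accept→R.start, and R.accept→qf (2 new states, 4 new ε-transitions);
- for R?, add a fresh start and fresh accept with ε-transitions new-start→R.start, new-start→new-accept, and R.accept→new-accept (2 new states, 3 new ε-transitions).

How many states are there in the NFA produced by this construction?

17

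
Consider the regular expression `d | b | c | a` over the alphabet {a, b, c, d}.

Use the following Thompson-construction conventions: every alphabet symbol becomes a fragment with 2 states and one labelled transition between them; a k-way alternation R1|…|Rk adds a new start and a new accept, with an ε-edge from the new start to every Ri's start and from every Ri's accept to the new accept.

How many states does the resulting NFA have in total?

10

Bottom-up over the parse tree:
Each of the 4 symbol leaves contributes a 2-state fragment.
  d | b | c | a : 10 states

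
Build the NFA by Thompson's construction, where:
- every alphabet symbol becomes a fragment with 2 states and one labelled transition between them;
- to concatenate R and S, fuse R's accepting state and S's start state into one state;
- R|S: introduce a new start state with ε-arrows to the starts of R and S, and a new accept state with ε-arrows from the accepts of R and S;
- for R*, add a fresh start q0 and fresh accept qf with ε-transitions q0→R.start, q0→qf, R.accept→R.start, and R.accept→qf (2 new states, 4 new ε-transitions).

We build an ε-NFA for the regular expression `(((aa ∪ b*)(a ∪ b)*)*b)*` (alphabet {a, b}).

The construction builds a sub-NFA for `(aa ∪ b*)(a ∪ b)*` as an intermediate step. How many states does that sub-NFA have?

Fragment for `(aa ∪ b*)(a ∪ b)*`:
Each of the 5 symbol leaves contributes a 2-state fragment.
  aa = 3 states
  b* = 4 states
  aa ∪ b* = 9 states
  a ∪ b = 6 states
  (a ∪ b)* = 8 states
  (aa ∪ b*)(a ∪ b)* = 16 states

16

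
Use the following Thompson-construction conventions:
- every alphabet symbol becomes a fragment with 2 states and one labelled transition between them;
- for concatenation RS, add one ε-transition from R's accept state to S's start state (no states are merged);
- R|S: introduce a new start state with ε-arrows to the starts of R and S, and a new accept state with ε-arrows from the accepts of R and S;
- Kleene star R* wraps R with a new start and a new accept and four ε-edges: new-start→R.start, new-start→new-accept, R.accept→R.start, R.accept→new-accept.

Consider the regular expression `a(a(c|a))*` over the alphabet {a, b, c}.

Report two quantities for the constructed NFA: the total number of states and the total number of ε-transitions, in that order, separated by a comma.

By structural recursion:
Each of the 4 symbol leaves contributes 2 states and 0 ε-transitions.
  c|a = 6 states, 4 ε-transitions
  a(c|a) = 8 states, 5 ε-transitions
  (a(c|a))* = 10 states, 9 ε-transitions
  a(a(c|a))* = 12 states, 10 ε-transitions

12, 10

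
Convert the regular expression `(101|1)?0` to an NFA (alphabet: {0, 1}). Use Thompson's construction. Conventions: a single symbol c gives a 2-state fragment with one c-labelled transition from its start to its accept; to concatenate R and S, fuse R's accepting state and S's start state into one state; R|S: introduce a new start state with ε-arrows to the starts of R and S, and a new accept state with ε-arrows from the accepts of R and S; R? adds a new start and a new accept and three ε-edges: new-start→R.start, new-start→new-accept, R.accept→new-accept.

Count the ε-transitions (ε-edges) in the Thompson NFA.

Building bottom-up:
Each of the 5 symbol leaves contributes 0 ε-transitions.
  101 — 0 ε-transitions
  101|1 — 4 ε-transitions
  (101|1)? — 7 ε-transitions
  (101|1)?0 — 7 ε-transitions

7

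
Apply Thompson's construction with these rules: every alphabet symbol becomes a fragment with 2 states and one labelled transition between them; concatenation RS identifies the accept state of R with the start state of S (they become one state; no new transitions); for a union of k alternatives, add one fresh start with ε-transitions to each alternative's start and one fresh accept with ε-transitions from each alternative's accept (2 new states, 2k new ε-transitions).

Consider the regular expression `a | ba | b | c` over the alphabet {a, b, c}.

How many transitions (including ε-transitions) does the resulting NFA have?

Recursing over subexpressions:
Each of the 5 symbol leaves contributes 1 transition (1 symbol, 0 ε).
  ba : 2 transitions (2 symbol, 0 ε)
  a | ba | b | c : 13 transitions (5 symbol, 8 ε)

13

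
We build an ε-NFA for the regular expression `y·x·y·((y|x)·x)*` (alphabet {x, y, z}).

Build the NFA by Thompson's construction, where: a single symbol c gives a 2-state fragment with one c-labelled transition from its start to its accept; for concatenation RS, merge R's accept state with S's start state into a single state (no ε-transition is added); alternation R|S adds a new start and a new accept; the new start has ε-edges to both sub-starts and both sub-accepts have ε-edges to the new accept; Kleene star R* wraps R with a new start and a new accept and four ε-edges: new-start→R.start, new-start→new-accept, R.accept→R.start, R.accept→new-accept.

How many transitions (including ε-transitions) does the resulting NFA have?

Bottom-up over the parse tree:
Each of the 6 symbol leaves contributes 1 transition (1 symbol, 0 ε).
  y|x — 6 transitions (2 symbol, 4 ε)
  (y|x)·x — 7 transitions (3 symbol, 4 ε)
  ((y|x)·x)* — 11 transitions (3 symbol, 8 ε)
  y·x·y·((y|x)·x)* — 14 transitions (6 symbol, 8 ε)

14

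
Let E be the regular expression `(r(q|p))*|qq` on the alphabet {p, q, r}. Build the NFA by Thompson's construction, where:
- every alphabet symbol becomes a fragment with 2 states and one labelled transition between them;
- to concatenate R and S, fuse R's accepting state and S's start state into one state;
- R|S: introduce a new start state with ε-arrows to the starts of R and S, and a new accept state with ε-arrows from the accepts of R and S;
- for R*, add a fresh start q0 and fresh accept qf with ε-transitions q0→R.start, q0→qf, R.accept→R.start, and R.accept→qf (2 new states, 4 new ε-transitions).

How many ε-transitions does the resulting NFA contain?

Building bottom-up:
Each of the 5 symbol leaves contributes 0 ε-transitions.
  q|p — 4 ε-transitions
  r(q|p) — 4 ε-transitions
  (r(q|p))* — 8 ε-transitions
  qq — 0 ε-transitions
  (r(q|p))*|qq — 12 ε-transitions

12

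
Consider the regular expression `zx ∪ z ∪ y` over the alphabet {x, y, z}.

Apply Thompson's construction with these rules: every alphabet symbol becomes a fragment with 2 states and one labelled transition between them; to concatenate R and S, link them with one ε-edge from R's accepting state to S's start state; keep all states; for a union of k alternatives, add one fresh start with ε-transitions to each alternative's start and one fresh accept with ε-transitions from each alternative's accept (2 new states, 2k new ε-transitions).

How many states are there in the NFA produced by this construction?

Recursing over subexpressions:
Each of the 4 symbol leaves contributes a 2-state fragment.
  zx → 4 states
  zx ∪ z ∪ y → 10 states

10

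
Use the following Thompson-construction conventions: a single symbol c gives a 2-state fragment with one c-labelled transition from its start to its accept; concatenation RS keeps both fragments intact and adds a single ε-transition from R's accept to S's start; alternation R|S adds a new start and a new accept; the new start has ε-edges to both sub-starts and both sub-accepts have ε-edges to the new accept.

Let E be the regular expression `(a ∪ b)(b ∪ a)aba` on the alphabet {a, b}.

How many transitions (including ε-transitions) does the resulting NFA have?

Recursing over subexpressions:
Each of the 7 symbol leaves contributes 1 transition (1 symbol, 0 ε).
  a ∪ b : 6 transitions (2 symbol, 4 ε)
  b ∪ a : 6 transitions (2 symbol, 4 ε)
  (a ∪ b)(b ∪ a)aba : 19 transitions (7 symbol, 12 ε)

19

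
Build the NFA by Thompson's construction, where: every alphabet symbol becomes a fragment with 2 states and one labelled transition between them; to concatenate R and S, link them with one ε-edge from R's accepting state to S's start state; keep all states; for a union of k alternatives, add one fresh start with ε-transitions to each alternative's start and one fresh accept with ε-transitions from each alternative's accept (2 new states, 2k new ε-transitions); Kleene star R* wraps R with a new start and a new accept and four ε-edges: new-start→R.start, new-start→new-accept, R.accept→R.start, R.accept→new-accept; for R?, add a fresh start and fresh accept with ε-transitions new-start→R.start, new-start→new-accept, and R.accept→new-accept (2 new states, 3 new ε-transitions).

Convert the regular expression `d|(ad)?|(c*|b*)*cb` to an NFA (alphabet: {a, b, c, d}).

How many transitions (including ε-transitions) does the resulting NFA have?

35

Building bottom-up:
Each of the 7 symbol leaves contributes 1 transition (1 symbol, 0 ε).
  ad → 3 transitions (2 symbol, 1 ε)
  (ad)? → 6 transitions (2 symbol, 4 ε)
  c* → 5 transitions (1 symbol, 4 ε)
  b* → 5 transitions (1 symbol, 4 ε)
  c*|b* → 14 transitions (2 symbol, 12 ε)
  (c*|b*)* → 18 transitions (2 symbol, 16 ε)
  (c*|b*)*cb → 22 transitions (4 symbol, 18 ε)
  d|(ad)?|(c*|b*)*cb → 35 transitions (7 symbol, 28 ε)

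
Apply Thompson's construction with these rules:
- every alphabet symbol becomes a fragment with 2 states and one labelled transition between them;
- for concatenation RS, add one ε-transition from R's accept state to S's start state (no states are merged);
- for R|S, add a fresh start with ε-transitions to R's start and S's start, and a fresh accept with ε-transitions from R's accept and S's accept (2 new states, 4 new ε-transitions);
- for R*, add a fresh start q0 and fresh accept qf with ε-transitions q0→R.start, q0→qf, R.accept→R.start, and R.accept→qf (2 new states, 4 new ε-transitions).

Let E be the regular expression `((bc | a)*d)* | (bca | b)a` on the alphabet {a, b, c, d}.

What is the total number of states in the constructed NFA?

28

Recursing over subexpressions:
Each of the 9 symbol leaves contributes a 2-state fragment.
  bc — 4 states
  bc | a — 8 states
  (bc | a)* — 10 states
  (bc | a)*d — 12 states
  ((bc | a)*d)* — 14 states
  bca — 6 states
  bca | b — 10 states
  (bca | b)a — 12 states
  ((bc | a)*d)* | (bca | b)a — 28 states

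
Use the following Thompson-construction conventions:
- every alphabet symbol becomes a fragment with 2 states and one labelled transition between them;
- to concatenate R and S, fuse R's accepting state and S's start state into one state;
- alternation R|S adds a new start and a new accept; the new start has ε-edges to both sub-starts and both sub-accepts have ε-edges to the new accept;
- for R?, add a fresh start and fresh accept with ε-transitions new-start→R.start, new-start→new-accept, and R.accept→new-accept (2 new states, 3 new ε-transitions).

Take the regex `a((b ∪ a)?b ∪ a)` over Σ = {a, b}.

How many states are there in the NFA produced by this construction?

Bottom-up over the parse tree:
Each of the 5 symbol leaves contributes a 2-state fragment.
  b ∪ a : 6 states
  (b ∪ a)? : 8 states
  (b ∪ a)?b : 9 states
  (b ∪ a)?b ∪ a : 13 states
  a((b ∪ a)?b ∪ a) : 14 states

14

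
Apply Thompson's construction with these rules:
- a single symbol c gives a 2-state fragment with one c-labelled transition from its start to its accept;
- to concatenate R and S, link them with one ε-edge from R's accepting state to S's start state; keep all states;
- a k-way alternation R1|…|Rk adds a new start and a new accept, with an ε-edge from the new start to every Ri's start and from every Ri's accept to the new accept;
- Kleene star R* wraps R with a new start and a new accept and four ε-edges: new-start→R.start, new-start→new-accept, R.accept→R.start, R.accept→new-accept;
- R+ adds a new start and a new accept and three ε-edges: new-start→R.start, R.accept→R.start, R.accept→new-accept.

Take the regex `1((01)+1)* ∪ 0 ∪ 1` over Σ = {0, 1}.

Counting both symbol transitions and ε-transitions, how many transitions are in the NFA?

22

Bottom-up over the parse tree:
Each of the 6 symbol leaves contributes 1 transition (1 symbol, 0 ε).
  01 = 3 transitions (2 symbol, 1 ε)
  (01)+ = 6 transitions (2 symbol, 4 ε)
  (01)+1 = 8 transitions (3 symbol, 5 ε)
  ((01)+1)* = 12 transitions (3 symbol, 9 ε)
  1((01)+1)* = 14 transitions (4 symbol, 10 ε)
  1((01)+1)* ∪ 0 ∪ 1 = 22 transitions (6 symbol, 16 ε)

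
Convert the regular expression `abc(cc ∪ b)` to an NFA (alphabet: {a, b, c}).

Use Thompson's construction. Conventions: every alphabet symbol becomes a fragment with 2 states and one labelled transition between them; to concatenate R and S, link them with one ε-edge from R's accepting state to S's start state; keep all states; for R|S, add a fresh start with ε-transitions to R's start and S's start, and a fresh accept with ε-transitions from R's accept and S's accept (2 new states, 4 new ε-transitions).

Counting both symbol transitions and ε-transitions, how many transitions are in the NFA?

Per subexpression:
Each of the 6 symbol leaves contributes 1 transition (1 symbol, 0 ε).
  cc — 3 transitions (2 symbol, 1 ε)
  cc ∪ b — 8 transitions (3 symbol, 5 ε)
  abc(cc ∪ b) — 14 transitions (6 symbol, 8 ε)

14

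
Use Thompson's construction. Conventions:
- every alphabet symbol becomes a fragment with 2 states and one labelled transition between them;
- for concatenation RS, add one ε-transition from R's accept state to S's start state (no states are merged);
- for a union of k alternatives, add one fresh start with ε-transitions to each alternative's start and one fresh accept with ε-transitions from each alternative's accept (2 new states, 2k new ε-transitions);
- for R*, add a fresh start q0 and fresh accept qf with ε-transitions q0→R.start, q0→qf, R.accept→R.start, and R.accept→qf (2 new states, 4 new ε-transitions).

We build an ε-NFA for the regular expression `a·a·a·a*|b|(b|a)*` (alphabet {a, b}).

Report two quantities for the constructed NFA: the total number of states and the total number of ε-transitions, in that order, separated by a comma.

Per subexpression:
Each of the 7 symbol leaves contributes 2 states and 0 ε-transitions.
  a* = 4 states, 4 ε-transitions
  a·a·a·a* = 10 states, 7 ε-transitions
  b|a = 6 states, 4 ε-transitions
  (b|a)* = 8 states, 8 ε-transitions
  a·a·a·a*|b|(b|a)* = 22 states, 21 ε-transitions

22, 21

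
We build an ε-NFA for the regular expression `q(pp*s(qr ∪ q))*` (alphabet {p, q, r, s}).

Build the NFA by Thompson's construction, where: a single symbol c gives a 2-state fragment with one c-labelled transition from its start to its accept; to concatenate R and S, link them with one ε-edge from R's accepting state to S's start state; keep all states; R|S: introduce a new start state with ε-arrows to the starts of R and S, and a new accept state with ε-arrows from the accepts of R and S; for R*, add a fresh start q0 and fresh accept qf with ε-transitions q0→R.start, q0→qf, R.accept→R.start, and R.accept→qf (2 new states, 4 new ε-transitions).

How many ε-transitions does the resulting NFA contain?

Bottom-up over the parse tree:
Each of the 7 symbol leaves contributes 0 ε-transitions.
  p* : 4 ε-transitions
  qr : 1 ε-transition
  qr ∪ q : 5 ε-transitions
  pp*s(qr ∪ q) : 12 ε-transitions
  (pp*s(qr ∪ q))* : 16 ε-transitions
  q(pp*s(qr ∪ q))* : 17 ε-transitions

17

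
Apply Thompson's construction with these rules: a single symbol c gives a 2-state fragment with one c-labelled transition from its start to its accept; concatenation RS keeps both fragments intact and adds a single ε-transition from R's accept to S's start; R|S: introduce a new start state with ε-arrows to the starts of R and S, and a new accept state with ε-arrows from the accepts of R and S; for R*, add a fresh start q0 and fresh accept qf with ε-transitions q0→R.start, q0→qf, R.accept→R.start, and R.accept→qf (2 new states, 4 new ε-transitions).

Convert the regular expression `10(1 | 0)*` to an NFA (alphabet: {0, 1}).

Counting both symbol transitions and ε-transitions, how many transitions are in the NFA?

14

By structural recursion:
Each of the 4 symbol leaves contributes 1 transition (1 symbol, 0 ε).
  1 | 0 — 6 transitions (2 symbol, 4 ε)
  (1 | 0)* — 10 transitions (2 symbol, 8 ε)
  10(1 | 0)* — 14 transitions (4 symbol, 10 ε)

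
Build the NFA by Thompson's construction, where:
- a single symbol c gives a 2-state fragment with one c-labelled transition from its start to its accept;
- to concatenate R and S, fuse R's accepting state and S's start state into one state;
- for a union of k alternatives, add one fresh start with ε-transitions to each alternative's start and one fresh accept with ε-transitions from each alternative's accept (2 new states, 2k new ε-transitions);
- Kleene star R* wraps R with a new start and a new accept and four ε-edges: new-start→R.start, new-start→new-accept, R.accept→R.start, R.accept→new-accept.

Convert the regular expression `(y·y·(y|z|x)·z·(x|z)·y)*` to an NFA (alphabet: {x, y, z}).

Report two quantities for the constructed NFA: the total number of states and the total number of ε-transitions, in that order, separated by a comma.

By structural recursion:
Each of the 9 symbol leaves contributes 2 states and 0 ε-transitions.
  y|z|x : 8 states, 6 ε-transitions
  x|z : 6 states, 4 ε-transitions
  y·y·(y|z|x)·z·(x|z)·y : 17 states, 10 ε-transitions
  (y·y·(y|z|x)·z·(x|z)·y)* : 19 states, 14 ε-transitions

19, 14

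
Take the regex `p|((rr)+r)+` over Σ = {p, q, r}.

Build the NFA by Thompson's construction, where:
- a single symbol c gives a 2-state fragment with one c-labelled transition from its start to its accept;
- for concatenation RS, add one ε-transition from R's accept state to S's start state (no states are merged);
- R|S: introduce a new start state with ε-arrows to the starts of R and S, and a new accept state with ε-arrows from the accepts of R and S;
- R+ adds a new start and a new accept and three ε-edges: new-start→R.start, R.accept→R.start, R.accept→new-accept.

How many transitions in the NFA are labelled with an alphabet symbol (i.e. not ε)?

4

Per subexpression:
Each of the 4 symbol leaves contributes exactly 1 symbol transition.
  rr → 2 symbol transitions
  (rr)+ → 2 symbol transitions
  (rr)+r → 3 symbol transitions
  ((rr)+r)+ → 3 symbol transitions
  p|((rr)+r)+ → 4 symbol transitions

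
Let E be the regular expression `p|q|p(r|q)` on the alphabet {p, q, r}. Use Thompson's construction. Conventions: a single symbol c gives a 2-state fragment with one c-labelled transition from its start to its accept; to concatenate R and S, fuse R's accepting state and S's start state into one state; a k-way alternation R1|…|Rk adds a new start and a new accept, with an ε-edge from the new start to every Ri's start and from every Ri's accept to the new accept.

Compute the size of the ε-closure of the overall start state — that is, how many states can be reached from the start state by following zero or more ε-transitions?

4

Let C(F) = |ε-closure(F.start)| within fragment F, and note whether F accepts ε. Symbol fragments have C = 1 and do not accept ε. Then:
  r|q → new start ε-reaches every alternative's start; none of them accept ε, so the new accept is not reached: |ε-closure| = 1 + 1 + 1 = 3
  p(r|q) → |ε-closure| equals the left operand's closure size = 1 (its accept is not ε-reachable, so the closure stops there)
  p|q|p(r|q) → new start ε-reaches every alternative's start; none of them accept ε, so the new accept is not reached: |ε-closure| = 1 + 1 + 1 + 1 = 4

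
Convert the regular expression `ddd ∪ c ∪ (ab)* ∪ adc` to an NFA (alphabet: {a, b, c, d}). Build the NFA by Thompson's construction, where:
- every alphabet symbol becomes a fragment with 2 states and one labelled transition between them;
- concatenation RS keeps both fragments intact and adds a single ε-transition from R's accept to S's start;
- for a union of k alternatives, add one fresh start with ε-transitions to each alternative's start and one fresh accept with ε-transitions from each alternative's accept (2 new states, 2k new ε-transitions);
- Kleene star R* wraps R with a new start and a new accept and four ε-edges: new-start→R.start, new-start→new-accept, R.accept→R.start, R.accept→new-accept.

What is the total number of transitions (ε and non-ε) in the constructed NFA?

26

By structural recursion:
Each of the 9 symbol leaves contributes 1 transition (1 symbol, 0 ε).
  ddd = 5 transitions (3 symbol, 2 ε)
  ab = 3 transitions (2 symbol, 1 ε)
  (ab)* = 7 transitions (2 symbol, 5 ε)
  adc = 5 transitions (3 symbol, 2 ε)
  ddd ∪ c ∪ (ab)* ∪ adc = 26 transitions (9 symbol, 17 ε)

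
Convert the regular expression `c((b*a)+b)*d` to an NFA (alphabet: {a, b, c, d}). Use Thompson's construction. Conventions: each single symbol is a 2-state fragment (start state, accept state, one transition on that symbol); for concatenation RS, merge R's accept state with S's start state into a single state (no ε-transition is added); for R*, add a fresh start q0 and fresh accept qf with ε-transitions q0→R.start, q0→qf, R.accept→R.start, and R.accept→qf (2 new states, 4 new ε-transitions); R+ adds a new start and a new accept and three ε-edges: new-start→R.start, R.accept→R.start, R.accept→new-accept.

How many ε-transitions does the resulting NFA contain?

11

By structural recursion:
Each of the 5 symbol leaves contributes 0 ε-transitions.
  b* — 4 ε-transitions
  b*a — 4 ε-transitions
  (b*a)+ — 7 ε-transitions
  (b*a)+b — 7 ε-transitions
  ((b*a)+b)* — 11 ε-transitions
  c((b*a)+b)*d — 11 ε-transitions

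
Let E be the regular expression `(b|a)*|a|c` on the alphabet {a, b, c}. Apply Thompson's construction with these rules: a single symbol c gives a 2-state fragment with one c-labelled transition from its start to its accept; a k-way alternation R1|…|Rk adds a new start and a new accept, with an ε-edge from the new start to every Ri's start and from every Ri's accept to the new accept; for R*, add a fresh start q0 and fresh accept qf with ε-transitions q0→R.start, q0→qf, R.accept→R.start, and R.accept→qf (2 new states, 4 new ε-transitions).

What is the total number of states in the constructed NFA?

14

Bottom-up over the parse tree:
Each of the 4 symbol leaves contributes a 2-state fragment.
  b|a = 6 states
  (b|a)* = 8 states
  (b|a)*|a|c = 14 states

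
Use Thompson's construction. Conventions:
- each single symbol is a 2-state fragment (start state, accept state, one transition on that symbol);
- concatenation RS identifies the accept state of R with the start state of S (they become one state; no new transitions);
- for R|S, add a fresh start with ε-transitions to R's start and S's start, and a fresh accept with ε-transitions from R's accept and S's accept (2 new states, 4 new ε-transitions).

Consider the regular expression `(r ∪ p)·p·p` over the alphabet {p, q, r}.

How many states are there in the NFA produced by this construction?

8

Recursing over subexpressions:
Each of the 4 symbol leaves contributes a 2-state fragment.
  r ∪ p → 6 states
  (r ∪ p)·p·p → 8 states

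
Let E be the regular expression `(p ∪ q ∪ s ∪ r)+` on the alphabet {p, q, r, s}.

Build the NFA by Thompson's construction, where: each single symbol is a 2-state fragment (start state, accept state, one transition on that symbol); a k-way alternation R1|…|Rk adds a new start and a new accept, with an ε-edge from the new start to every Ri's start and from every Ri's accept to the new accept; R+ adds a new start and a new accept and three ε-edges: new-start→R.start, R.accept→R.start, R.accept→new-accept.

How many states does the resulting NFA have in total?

Recursing over subexpressions:
Each of the 4 symbol leaves contributes a 2-state fragment.
  p ∪ q ∪ s ∪ r : 10 states
  (p ∪ q ∪ s ∪ r)+ : 12 states

12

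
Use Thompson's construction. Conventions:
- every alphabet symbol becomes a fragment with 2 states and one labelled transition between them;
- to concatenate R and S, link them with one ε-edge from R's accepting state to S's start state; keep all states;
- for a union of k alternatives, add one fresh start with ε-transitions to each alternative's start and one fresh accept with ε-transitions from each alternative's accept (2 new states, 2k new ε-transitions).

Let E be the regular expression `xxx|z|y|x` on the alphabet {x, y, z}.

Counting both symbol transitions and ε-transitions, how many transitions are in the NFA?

16

Building bottom-up:
Each of the 6 symbol leaves contributes 1 transition (1 symbol, 0 ε).
  xxx — 5 transitions (3 symbol, 2 ε)
  xxx|z|y|x — 16 transitions (6 symbol, 10 ε)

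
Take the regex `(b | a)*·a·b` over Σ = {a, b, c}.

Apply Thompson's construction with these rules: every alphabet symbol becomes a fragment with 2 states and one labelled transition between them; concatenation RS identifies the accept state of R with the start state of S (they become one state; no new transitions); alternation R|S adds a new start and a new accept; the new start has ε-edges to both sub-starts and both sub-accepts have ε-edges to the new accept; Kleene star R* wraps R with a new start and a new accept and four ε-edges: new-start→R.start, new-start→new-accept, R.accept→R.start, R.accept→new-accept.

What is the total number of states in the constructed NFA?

10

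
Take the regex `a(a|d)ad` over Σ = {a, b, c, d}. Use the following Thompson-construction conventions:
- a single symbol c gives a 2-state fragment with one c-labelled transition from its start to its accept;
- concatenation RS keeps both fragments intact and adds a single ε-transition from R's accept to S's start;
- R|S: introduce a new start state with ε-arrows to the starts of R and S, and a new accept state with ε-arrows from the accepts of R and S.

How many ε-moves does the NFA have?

7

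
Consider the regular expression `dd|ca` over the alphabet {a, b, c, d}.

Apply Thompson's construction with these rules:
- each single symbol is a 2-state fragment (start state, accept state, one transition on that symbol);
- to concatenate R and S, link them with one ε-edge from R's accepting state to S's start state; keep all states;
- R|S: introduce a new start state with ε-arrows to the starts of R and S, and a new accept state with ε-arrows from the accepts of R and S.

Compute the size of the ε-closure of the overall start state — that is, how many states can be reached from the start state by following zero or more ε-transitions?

3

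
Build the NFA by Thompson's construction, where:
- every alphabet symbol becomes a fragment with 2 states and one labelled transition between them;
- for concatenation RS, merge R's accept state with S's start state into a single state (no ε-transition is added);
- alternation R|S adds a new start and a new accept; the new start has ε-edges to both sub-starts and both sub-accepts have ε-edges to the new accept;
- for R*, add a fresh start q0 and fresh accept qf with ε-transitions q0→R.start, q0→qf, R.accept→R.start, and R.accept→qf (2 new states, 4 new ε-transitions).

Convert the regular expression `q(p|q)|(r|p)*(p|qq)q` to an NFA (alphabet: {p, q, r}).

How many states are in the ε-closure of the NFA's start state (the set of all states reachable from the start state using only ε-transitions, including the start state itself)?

9

Compute the ε-closure size of each fragment's start state recursively; a symbol fragment's start has no outgoing ε-edge, so its closure is just itself (size 1).
  p|q → new start ε-reaches every alternative's start; none of them accept ε, so the new accept is not reached: |ε-closure| = 1 + 1 + 1 = 3
  q(p|q) → |ε-closure| equals the left operand's closure size = 1 (its accept is not ε-reachable, so the closure stops there)
  r|p → new start ε-reaches every alternative's start; none of them accept ε, so the new accept is not reached: |ε-closure| = 1 + 1 + 1 = 3
  (r|p)* → |ε-closure| = 1 (new start) + 3 (body) + 1 (new accept) = 5
  qq → |ε-closure| equals the left operand's closure size = 1 (its accept is not ε-reachable, so the closure stops there)
  p|qq → |ε-closure| = 1 + 1 + 1 = 3 (the new accept is not ε-reachable since no branch accepts ε)
  (r|p)*(p|qq)q → |ε-closure| = 5 + (3−1) = 7 (closure spills across the concat boundary because the left factor accepts ε)
  q(p|q)|(r|p)*(p|qq)q → new start ε-reaches every alternative's start; none of them accept ε, so the new accept is not reached: |ε-closure| = 1 + 1 + 7 = 9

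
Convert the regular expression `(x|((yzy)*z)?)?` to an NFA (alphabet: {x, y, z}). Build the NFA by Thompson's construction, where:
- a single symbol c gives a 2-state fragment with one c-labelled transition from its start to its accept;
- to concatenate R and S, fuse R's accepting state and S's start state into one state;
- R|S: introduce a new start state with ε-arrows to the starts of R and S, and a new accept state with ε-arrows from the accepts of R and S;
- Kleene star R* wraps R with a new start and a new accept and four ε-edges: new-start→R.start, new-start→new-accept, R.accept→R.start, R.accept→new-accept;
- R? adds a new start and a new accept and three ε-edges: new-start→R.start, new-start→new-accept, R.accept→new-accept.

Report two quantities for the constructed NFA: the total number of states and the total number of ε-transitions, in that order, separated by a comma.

15, 14

Recursing over subexpressions:
Each of the 5 symbol leaves contributes 2 states and 0 ε-transitions.
  yzy : 4 states, 0 ε-transitions
  (yzy)* : 6 states, 4 ε-transitions
  (yzy)*z : 7 states, 4 ε-transitions
  ((yzy)*z)? : 9 states, 7 ε-transitions
  x|((yzy)*z)? : 13 states, 11 ε-transitions
  (x|((yzy)*z)?)? : 15 states, 14 ε-transitions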